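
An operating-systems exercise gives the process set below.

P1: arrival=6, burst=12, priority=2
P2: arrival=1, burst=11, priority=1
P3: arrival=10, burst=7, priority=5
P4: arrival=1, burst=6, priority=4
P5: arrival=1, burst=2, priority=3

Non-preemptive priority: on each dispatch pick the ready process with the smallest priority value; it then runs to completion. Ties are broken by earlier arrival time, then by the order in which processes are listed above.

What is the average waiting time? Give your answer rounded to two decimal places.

Schedule: | idle 0-1 | P2 1-12 | P1 12-24 | P5 24-26 | P4 26-32 | P3 32-39 |
Completion: P1=24  P2=12  P3=39  P4=32  P5=26
Waiting times: P1=6, P2=0, P3=22, P4=25, P5=23
Average waiting = (6+0+22+25+23) / 5 = 76/5 = 15.20

15.20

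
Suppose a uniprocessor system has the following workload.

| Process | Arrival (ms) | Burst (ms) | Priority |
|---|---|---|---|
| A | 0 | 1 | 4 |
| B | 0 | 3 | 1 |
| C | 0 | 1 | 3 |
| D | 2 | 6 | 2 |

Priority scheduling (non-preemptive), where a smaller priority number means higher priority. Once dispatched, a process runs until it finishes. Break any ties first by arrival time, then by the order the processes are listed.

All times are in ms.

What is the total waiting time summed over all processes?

20

Schedule: | B 0-3 | D 3-9 | C 9-10 | A 10-11 |
Completion: A=11  B=3  C=10  D=9
Waiting = turnaround − burst: A=10, B=0, C=9, D=1
Total waiting = 10 + 0 + 9 + 1 = 20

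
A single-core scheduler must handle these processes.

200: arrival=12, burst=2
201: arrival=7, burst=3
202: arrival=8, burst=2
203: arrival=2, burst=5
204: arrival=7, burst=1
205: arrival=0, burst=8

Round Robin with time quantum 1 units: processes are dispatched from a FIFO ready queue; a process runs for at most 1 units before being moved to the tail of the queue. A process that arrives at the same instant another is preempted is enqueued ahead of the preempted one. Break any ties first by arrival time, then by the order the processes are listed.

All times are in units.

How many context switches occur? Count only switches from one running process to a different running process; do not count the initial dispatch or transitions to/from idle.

19

Timeline: | 205 0-2 | 203 2-3 | 205 3-4 | 203 4-5 | 205 5-6 | 203 6-7 | 205 7-8 | 201 8-9 | 204 9-10 | 203 10-11 | 202 11-12 | 205 12-13 | 201 13-14 | 203 14-15 | 200 15-16 | 202 16-17 | 205 17-18 | 201 18-19 | 200 19-20 | 205 20-21 |
Completion: 200=20  201=19  202=17  203=15  204=10  205=21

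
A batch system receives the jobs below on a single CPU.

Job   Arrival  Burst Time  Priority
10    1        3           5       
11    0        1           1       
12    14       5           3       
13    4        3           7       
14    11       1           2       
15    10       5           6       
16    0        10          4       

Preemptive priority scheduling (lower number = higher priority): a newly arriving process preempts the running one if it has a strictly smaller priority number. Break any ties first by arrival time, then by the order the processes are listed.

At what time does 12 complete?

Gantt: | 11 0-1 | 16 1-11 | 14 11-12 | 10 12-14 | 12 14-19 | 10 19-20 | 15 20-25 | 13 25-28 |
Completion: 10=20  11=1  12=19  13=28  14=12  15=25  16=11

19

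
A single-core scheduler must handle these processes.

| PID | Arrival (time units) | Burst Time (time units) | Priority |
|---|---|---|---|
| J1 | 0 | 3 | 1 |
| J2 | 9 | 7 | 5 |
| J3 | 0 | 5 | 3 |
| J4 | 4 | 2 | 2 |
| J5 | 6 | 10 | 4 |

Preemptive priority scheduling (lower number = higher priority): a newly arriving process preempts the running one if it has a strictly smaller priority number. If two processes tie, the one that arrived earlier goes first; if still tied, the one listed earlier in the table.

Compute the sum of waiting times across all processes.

Schedule: | J1 0-3 | J3 3-4 | J4 4-6 | J3 6-10 | J5 10-20 | J2 20-27 |
Completion: J1=3  J2=27  J3=10  J4=6  J5=20
Turnaround (C−A): J1=3  J2=18  J3=10  J4=2  J5=14
Waiting = turnaround − burst: J1=0, J2=11, J3=5, J4=0, J5=4
Total waiting = 0 + 11 + 5 + 0 + 4 = 20

20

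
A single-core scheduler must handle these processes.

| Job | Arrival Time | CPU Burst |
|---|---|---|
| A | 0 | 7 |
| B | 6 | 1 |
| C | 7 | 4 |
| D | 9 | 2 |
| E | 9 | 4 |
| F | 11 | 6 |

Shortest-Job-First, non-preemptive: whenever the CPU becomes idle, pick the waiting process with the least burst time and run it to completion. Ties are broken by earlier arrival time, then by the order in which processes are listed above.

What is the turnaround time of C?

5

Gantt: | A 0-7 | B 7-8 | C 8-12 | D 12-14 | E 14-18 | F 18-24 |
Completion: A=7  B=8  C=12  D=14  E=18  F=24
Turnaround(C) = completion − arrival = 12 − 7 = 5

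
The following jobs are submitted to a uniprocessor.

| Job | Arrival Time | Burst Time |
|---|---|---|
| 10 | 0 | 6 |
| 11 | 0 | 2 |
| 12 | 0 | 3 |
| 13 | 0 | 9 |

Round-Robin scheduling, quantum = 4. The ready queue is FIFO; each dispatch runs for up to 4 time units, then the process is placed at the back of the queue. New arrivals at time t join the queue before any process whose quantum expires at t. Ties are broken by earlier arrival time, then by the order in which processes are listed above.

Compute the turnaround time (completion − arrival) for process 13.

20

Schedule: | 10 0-4 | 11 4-6 | 12 6-9 | 13 9-13 | 10 13-15 | 13 15-20 |
Completion: 10=15  11=6  12=9  13=20
Turnaround (C−A): 10=15  11=6  12=9  13=20
Turnaround(13) = completion − arrival = 20 − 0 = 20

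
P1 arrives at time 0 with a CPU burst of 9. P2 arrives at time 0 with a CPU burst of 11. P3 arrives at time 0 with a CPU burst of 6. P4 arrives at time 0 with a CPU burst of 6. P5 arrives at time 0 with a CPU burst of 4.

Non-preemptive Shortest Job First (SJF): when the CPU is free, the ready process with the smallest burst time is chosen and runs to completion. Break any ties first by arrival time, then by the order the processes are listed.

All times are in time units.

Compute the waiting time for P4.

10

Schedule: | P5 0-4 | P3 4-10 | P4 10-16 | P1 16-25 | P2 25-36 |
Completion: P1=25  P2=36  P3=10  P4=16  P5=4
Waiting(P4) = turnaround − burst = 16 − 6 = 10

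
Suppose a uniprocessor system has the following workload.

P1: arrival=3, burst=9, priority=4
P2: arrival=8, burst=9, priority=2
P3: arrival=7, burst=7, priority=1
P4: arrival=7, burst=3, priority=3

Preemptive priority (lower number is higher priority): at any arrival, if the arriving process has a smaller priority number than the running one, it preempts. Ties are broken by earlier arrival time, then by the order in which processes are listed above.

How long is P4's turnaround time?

Timeline: | idle 0-3 | P1 3-7 | P3 7-14 | P2 14-23 | P4 23-26 | P1 26-31 |
Completion: P1=31  P2=23  P3=14  P4=26
Turnaround (C−A): P1=28  P2=15  P3=7  P4=19
Turnaround(P4) = completion − arrival = 26 − 7 = 19

19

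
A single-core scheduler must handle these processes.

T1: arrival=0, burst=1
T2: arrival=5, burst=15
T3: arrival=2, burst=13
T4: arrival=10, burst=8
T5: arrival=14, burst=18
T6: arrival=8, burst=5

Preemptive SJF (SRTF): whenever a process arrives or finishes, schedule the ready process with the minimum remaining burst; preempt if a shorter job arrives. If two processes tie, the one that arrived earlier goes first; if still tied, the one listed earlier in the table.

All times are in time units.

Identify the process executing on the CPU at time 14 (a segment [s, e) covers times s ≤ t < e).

Timeline: | T1 0-1 | idle 1-2 | T3 2-8 | T6 8-13 | T3 13-20 | T4 20-28 | T2 28-43 | T5 43-61 |
Completion: T1=1  T2=43  T3=20  T4=28  T5=61  T6=13

T3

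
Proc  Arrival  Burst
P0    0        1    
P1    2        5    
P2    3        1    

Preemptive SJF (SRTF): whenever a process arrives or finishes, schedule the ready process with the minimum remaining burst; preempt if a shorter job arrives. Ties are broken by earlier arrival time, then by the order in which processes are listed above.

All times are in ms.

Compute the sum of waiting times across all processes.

1

Gantt: | P0 0-1 | idle 1-2 | P1 2-3 | P2 3-4 | P1 4-8 |
Completion: P0=1  P1=8  P2=4
Turnaround (C−A): P0=1  P1=6  P2=1
Waiting = turnaround − burst: P0=0, P1=1, P2=0
Total waiting = 0 + 1 + 0 = 1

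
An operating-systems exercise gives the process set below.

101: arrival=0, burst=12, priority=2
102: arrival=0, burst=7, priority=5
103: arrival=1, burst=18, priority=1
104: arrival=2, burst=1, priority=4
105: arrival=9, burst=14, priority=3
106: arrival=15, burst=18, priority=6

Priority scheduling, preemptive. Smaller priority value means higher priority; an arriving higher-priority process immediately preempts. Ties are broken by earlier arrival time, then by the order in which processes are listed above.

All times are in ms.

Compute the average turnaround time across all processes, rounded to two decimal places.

Schedule: | 101 0-1 | 103 1-19 | 101 19-30 | 105 30-44 | 104 44-45 | 102 45-52 | 106 52-70 |
Completion: 101=30  102=52  103=19  104=45  105=44  106=70
Turnaround times: 101=30, 102=52, 103=18, 104=43, 105=35, 106=55
Average turnaround = (30+52+18+43+35+55) / 6 = 233/6 = 38.83

38.83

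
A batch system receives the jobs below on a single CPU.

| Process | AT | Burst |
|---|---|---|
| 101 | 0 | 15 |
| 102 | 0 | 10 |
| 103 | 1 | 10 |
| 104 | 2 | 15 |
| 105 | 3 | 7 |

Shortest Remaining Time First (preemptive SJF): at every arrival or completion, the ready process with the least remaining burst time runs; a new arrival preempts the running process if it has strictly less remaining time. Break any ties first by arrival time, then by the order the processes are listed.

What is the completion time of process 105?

17

Gantt: | 102 0-10 | 105 10-17 | 103 17-27 | 101 27-42 | 104 42-57 |
Completion: 101=42  102=10  103=27  104=57  105=17
Turnaround (C−A): 101=42  102=10  103=26  104=55  105=14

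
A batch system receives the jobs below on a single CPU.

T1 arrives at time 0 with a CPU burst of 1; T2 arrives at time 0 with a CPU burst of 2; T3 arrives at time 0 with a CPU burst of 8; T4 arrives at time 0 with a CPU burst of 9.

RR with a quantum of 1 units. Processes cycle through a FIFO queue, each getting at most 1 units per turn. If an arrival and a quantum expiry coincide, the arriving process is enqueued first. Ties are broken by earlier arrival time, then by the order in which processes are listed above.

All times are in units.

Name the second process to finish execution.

Gantt: | T1 0-1 | T2 1-2 | T3 2-3 | T4 3-4 | T2 4-5 | T3 5-6 | T4 6-7 | T3 7-8 | T4 8-9 | T3 9-10 | T4 10-11 | T3 11-12 | T4 12-13 | T3 13-14 | T4 14-15 | T3 15-16 | T4 16-17 | T3 17-18 | T4 18-20 |
Completion: T1=1  T2=5  T3=18  T4=20
Turnaround (C−A): T1=1  T2=5  T3=18  T4=20
Finish order: T1 → T2 → T3 → T4

T2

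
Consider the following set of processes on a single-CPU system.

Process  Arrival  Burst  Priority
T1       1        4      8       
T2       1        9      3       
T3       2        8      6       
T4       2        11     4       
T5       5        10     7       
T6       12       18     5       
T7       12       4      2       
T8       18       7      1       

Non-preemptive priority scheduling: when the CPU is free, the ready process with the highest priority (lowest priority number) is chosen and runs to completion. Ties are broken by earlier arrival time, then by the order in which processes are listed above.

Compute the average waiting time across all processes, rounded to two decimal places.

26.88

Schedule: | idle 0-1 | T2 1-10 | T4 10-21 | T8 21-28 | T7 28-32 | T6 32-50 | T3 50-58 | T5 58-68 | T1 68-72 |
Completion: T1=72  T2=10  T3=58  T4=21  T5=68  T6=50  T7=32  T8=28
Turnaround (C−A): T1=71  T2=9  T3=56  T4=19  T5=63  T6=38  T7=20  T8=10
Waiting times: T1=67, T2=0, T3=48, T4=8, T5=53, T6=20, T7=16, T8=3
Average waiting = (67+0+48+8+53+20+16+3) / 8 = 215/8 = 26.88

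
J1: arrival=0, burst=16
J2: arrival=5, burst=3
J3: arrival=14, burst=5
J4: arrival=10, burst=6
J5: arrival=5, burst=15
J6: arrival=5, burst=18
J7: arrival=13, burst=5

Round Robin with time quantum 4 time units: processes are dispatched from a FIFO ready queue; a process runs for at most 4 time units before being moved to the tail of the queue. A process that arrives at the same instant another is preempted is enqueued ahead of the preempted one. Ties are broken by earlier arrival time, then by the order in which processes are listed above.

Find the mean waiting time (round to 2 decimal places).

Timeline: | J1 0-8 | J2 8-11 | J5 11-15 | J6 15-19 | J1 19-23 | J4 23-27 | J7 27-31 | J3 31-35 | J5 35-39 | J6 39-43 | J1 43-47 | J4 47-49 | J7 49-50 | J3 50-51 | J5 51-55 | J6 55-59 | J5 59-62 | J6 62-68 |
Completion: J1=47  J2=11  J3=51  J4=49  J5=62  J6=68  J7=50
Waiting times: J1=31, J2=3, J3=32, J4=33, J5=42, J6=45, J7=32
Average waiting = (31+3+32+33+42+45+32) / 7 = 218/7 = 31.14

31.14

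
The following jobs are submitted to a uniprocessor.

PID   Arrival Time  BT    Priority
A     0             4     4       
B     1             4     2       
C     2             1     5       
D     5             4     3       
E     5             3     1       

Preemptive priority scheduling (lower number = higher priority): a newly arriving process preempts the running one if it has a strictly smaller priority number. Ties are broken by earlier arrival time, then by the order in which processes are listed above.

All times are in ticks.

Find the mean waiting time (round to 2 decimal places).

5.40

Schedule: | A 0-1 | B 1-5 | E 5-8 | D 8-12 | A 12-15 | C 15-16 |
Completion: A=15  B=5  C=16  D=12  E=8
Turnaround (C−A): A=15  B=4  C=14  D=7  E=3
Waiting times: A=11, B=0, C=13, D=3, E=0
Average waiting = (11+0+13+3+0) / 5 = 27/5 = 5.40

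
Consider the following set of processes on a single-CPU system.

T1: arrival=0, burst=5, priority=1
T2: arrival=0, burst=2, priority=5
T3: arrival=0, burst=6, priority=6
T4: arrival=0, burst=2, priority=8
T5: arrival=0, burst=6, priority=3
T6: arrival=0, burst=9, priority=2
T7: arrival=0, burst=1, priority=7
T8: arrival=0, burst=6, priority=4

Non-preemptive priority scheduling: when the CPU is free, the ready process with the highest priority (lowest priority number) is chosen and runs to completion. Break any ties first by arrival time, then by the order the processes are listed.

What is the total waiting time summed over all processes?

162

Gantt: | T1 0-5 | T6 5-14 | T5 14-20 | T8 20-26 | T2 26-28 | T3 28-34 | T7 34-35 | T4 35-37 |
Completion: T1=5  T2=28  T3=34  T4=37  T5=20  T6=14  T7=35  T8=26
Waiting = turnaround − burst: T1=0, T2=26, T3=28, T4=35, T5=14, T6=5, T7=34, T8=20
Total waiting = 0 + 26 + 28 + 35 + 14 + 5 + 34 + 20 = 162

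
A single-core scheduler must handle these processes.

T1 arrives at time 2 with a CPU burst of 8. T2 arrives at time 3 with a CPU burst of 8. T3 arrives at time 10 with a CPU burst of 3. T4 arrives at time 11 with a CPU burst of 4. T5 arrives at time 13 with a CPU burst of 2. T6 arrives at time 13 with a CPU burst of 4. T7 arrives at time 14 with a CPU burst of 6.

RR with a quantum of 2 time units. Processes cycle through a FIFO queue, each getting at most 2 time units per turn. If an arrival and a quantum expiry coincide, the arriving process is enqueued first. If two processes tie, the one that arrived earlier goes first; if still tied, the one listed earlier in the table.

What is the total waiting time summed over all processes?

98

Timeline: | idle 0-2 | T1 2-4 | T2 4-6 | T1 6-8 | T2 8-10 | T1 10-12 | T3 12-14 | T2 14-16 | T4 16-18 | T1 18-20 | T5 20-22 | T6 22-24 | T7 24-26 | T3 26-27 | T2 27-29 | T4 29-31 | T6 31-33 | T7 33-37 |
Completion: T1=20  T2=29  T3=27  T4=31  T5=22  T6=33  T7=37
Turnaround (C−A): T1=18  T2=26  T3=17  T4=20  T5=9  T6=20  T7=23
Waiting = turnaround − burst: T1=10, T2=18, T3=14, T4=16, T5=7, T6=16, T7=17
Total waiting = 10 + 18 + 14 + 16 + 7 + 16 + 17 = 98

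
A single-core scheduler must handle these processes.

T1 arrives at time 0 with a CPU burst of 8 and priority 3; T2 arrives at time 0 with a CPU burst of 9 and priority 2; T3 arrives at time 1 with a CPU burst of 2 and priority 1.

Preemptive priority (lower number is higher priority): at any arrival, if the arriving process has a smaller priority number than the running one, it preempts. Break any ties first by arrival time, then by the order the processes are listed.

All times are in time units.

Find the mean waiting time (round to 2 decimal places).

4.33

Schedule: | T2 0-1 | T3 1-3 | T2 3-11 | T1 11-19 |
Completion: T1=19  T2=11  T3=3
Turnaround (C−A): T1=19  T2=11  T3=2
Waiting times: T1=11, T2=2, T3=0
Average waiting = (11+2+0) / 3 = 13/3 = 4.33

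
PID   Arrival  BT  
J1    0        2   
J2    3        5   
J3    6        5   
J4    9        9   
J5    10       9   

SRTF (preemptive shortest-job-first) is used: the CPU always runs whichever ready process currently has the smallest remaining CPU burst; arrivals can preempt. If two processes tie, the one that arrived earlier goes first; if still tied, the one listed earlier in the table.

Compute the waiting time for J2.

Schedule: | J1 0-2 | idle 2-3 | J2 3-8 | J3 8-13 | J4 13-22 | J5 22-31 |
Completion: J1=2  J2=8  J3=13  J4=22  J5=31
Turnaround (C−A): J1=2  J2=5  J3=7  J4=13  J5=21
Waiting(J2) = turnaround − burst = 5 − 5 = 0

0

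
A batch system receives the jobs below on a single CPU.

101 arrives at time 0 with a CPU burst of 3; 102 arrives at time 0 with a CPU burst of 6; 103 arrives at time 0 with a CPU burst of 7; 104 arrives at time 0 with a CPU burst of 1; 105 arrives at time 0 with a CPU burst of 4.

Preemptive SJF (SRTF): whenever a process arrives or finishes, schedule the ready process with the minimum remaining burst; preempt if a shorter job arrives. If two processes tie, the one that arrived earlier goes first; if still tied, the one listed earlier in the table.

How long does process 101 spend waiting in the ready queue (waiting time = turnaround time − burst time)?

1

Schedule: | 104 0-1 | 101 1-4 | 105 4-8 | 102 8-14 | 103 14-21 |
Completion: 101=4  102=14  103=21  104=1  105=8
Turnaround (C−A): 101=4  102=14  103=21  104=1  105=8
Waiting(101) = turnaround − burst = 4 − 3 = 1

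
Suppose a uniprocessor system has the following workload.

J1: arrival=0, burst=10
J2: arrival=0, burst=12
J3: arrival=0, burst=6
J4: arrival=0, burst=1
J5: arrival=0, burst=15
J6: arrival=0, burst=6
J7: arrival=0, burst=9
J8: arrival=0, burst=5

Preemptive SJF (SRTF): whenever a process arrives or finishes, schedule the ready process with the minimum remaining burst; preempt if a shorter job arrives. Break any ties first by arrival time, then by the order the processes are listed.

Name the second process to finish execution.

J8

Gantt: | J4 0-1 | J8 1-6 | J3 6-12 | J6 12-18 | J7 18-27 | J1 27-37 | J2 37-49 | J5 49-64 |
Completion: J1=37  J2=49  J3=12  J4=1  J5=64  J6=18  J7=27  J8=6
Finish order: J4 → J8 → J3 → J6 → J7 → J1 → J2 → J5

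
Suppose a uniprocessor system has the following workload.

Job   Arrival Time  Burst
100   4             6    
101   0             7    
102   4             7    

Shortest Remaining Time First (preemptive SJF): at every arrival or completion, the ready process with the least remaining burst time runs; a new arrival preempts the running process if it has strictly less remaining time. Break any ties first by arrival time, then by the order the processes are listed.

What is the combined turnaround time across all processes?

Timeline: | 101 0-7 | 100 7-13 | 102 13-20 |
Completion: 100=13  101=7  102=20
Turnaround (C−A): 100=9  101=7  102=16
Turnaround = completion − arrival: 100=9, 101=7, 102=16
Total turnaround = 9 + 7 + 16 = 32

32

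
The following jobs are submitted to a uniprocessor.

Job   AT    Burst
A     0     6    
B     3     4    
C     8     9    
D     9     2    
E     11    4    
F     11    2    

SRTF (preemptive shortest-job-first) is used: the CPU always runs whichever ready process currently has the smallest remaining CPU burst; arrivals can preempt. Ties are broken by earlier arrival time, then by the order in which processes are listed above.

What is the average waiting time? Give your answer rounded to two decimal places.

Schedule: | A 0-6 | B 6-10 | D 10-12 | F 12-14 | E 14-18 | C 18-27 |
Completion: A=6  B=10  C=27  D=12  E=18  F=14
Turnaround (C−A): A=6  B=7  C=19  D=3  E=7  F=3
Waiting times: A=0, B=3, C=10, D=1, E=3, F=1
Average waiting = (0+3+10+1+3+1) / 6 = 18/6 = 3.00

3.00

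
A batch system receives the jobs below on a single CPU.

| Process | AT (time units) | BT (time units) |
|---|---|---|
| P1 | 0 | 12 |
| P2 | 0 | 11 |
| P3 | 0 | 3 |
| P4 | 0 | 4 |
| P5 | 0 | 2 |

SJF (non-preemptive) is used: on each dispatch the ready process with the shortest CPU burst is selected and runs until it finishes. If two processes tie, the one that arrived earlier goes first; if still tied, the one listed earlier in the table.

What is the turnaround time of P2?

20

Timeline: | P5 0-2 | P3 2-5 | P4 5-9 | P2 9-20 | P1 20-32 |
Completion: P1=32  P2=20  P3=5  P4=9  P5=2
Turnaround (C−A): P1=32  P2=20  P3=5  P4=9  P5=2
Turnaround(P2) = completion − arrival = 20 − 0 = 20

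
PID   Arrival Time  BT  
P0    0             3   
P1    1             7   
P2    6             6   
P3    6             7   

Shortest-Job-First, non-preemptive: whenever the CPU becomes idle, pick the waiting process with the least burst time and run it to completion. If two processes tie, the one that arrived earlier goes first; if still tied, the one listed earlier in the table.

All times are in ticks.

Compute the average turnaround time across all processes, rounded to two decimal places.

Timeline: | P0 0-3 | P1 3-10 | P2 10-16 | P3 16-23 |
Completion: P0=3  P1=10  P2=16  P3=23
Turnaround (C−A): P0=3  P1=9  P2=10  P3=17
Turnaround times: P0=3, P1=9, P2=10, P3=17
Average turnaround = (3+9+10+17) / 4 = 39/4 = 9.75

9.75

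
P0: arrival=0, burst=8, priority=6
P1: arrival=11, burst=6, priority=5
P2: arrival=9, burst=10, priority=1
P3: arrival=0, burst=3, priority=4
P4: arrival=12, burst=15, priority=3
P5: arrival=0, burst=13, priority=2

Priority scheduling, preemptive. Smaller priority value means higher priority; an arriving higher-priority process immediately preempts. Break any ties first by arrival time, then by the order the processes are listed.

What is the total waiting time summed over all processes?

136

Gantt: | P5 0-9 | P2 9-19 | P5 19-23 | P4 23-38 | P3 38-41 | P1 41-47 | P0 47-55 |
Completion: P0=55  P1=47  P2=19  P3=41  P4=38  P5=23
Waiting = turnaround − burst: P0=47, P1=30, P2=0, P3=38, P4=11, P5=10
Total waiting = 47 + 30 + 0 + 38 + 11 + 10 = 136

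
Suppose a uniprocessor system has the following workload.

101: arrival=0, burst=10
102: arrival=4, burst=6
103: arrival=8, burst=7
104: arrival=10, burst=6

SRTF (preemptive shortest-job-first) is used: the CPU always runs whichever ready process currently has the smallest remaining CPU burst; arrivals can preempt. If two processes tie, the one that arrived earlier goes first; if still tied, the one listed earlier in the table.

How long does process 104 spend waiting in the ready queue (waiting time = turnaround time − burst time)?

6

Schedule: | 101 0-10 | 102 10-16 | 104 16-22 | 103 22-29 |
Completion: 101=10  102=16  103=29  104=22
Turnaround (C−A): 101=10  102=12  103=21  104=12
Waiting(104) = turnaround − burst = 12 − 6 = 6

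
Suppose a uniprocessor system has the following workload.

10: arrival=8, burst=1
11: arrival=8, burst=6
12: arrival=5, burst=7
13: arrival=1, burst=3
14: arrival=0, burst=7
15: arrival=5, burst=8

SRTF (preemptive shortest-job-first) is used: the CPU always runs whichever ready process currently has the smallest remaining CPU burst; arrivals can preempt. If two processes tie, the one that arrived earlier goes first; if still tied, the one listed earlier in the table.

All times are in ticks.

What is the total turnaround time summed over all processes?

Schedule: | 14 0-1 | 13 1-4 | 14 4-8 | 10 8-9 | 14 9-11 | 11 11-17 | 12 17-24 | 15 24-32 |
Completion: 10=9  11=17  12=24  13=4  14=11  15=32
Turnaround (C−A): 10=1  11=9  12=19  13=3  14=11  15=27
Turnaround = completion − arrival: 10=1, 11=9, 12=19, 13=3, 14=11, 15=27
Total turnaround = 1 + 9 + 19 + 3 + 11 + 27 = 70

70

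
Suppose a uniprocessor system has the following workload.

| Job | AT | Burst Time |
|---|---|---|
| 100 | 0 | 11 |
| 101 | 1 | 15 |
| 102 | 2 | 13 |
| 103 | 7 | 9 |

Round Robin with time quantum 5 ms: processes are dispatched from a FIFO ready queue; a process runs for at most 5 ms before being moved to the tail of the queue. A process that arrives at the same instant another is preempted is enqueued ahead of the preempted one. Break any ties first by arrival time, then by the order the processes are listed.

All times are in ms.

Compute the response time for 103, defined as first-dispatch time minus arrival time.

Timeline: | 100 0-5 | 101 5-10 | 102 10-15 | 100 15-20 | 103 20-25 | 101 25-30 | 102 30-35 | 100 35-36 | 103 36-40 | 101 40-45 | 102 45-48 |
Completion: 100=36  101=45  102=48  103=40
Turnaround (C−A): 100=36  101=44  102=46  103=33
Response(103) = first start − arrival = 20 − 7 = 13

13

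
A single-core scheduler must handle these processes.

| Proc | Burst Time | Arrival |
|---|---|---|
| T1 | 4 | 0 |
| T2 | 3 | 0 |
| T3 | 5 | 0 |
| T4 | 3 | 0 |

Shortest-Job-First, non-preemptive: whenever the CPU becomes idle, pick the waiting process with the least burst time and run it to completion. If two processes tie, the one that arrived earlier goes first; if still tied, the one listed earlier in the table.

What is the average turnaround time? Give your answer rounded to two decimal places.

8.50

Gantt: | T2 0-3 | T4 3-6 | T1 6-10 | T3 10-15 |
Completion: T1=10  T2=3  T3=15  T4=6
Turnaround (C−A): T1=10  T2=3  T3=15  T4=6
Turnaround times: T1=10, T2=3, T3=15, T4=6
Average turnaround = (10+3+15+6) / 4 = 34/4 = 8.50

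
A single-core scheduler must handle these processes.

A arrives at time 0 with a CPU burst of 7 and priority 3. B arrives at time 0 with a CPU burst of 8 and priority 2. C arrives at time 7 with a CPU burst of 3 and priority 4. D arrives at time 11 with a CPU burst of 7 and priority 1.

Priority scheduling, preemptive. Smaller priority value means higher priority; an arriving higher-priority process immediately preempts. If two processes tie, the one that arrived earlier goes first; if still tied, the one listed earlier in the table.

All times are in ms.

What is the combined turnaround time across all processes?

Timeline: | B 0-8 | A 8-11 | D 11-18 | A 18-22 | C 22-25 |
Completion: A=22  B=8  C=25  D=18
Turnaround (C−A): A=22  B=8  C=18  D=7
Turnaround = completion − arrival: A=22, B=8, C=18, D=7
Total turnaround = 22 + 8 + 18 + 7 = 55

55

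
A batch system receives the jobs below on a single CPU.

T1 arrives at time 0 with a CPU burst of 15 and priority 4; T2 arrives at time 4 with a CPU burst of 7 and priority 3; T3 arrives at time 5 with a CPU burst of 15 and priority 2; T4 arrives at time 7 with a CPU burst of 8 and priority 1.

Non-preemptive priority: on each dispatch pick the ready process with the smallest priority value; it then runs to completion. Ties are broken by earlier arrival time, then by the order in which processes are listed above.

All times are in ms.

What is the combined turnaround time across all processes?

Gantt: | T1 0-15 | T4 15-23 | T3 23-38 | T2 38-45 |
Completion: T1=15  T2=45  T3=38  T4=23
Turnaround = completion − arrival: T1=15, T2=41, T3=33, T4=16
Total turnaround = 15 + 41 + 33 + 16 = 105

105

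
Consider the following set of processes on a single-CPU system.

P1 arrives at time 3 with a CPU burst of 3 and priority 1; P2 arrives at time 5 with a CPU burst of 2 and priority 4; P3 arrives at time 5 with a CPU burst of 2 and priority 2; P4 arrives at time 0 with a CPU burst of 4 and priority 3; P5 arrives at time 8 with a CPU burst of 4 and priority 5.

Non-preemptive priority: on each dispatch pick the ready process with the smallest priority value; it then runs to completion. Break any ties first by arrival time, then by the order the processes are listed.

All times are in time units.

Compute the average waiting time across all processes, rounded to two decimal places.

Timeline: | P4 0-4 | P1 4-7 | P3 7-9 | P2 9-11 | P5 11-15 |
Completion: P1=7  P2=11  P3=9  P4=4  P5=15
Turnaround (C−A): P1=4  P2=6  P3=4  P4=4  P5=7
Waiting times: P1=1, P2=4, P3=2, P4=0, P5=3
Average waiting = (1+4+2+0+3) / 5 = 10/5 = 2.00

2.00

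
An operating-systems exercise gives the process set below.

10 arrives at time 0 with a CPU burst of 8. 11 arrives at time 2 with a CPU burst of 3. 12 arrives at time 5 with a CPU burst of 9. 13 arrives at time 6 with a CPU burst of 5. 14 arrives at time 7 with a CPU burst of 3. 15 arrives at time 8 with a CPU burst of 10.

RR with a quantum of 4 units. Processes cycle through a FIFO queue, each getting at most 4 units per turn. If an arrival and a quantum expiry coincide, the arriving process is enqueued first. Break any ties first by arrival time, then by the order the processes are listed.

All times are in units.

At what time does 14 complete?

Gantt: | 10 0-4 | 11 4-7 | 10 7-11 | 12 11-15 | 13 15-19 | 14 19-22 | 15 22-26 | 12 26-30 | 13 30-31 | 15 31-35 | 12 35-36 | 15 36-38 |
Completion: 10=11  11=7  12=36  13=31  14=22  15=38

22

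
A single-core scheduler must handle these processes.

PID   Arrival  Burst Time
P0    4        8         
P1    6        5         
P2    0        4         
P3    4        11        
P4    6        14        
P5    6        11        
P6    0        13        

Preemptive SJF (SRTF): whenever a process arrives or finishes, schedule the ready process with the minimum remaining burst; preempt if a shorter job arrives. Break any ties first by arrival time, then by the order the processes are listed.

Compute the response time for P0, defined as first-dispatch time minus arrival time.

0

Schedule: | P2 0-4 | P0 4-6 | P1 6-11 | P0 11-17 | P3 17-28 | P5 28-39 | P6 39-52 | P4 52-66 |
Completion: P0=17  P1=11  P2=4  P3=28  P4=66  P5=39  P6=52
Turnaround (C−A): P0=13  P1=5  P2=4  P3=24  P4=60  P5=33  P6=52
Response(P0) = first start − arrival = 4 − 4 = 0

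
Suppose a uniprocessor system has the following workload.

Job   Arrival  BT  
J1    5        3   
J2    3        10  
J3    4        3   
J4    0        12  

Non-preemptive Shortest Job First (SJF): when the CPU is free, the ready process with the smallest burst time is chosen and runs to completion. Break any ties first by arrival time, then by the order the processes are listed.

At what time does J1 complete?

18

Schedule: | J4 0-12 | J3 12-15 | J1 15-18 | J2 18-28 |
Completion: J1=18  J2=28  J3=15  J4=12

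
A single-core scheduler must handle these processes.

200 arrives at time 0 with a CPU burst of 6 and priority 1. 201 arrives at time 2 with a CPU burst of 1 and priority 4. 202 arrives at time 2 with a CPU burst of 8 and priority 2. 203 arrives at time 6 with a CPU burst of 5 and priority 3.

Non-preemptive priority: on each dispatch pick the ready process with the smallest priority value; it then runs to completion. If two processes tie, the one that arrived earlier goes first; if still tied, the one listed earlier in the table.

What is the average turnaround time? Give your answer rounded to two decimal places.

Gantt: | 200 0-6 | 202 6-14 | 203 14-19 | 201 19-20 |
Completion: 200=6  201=20  202=14  203=19
Turnaround times: 200=6, 201=18, 202=12, 203=13
Average turnaround = (6+18+12+13) / 4 = 49/4 = 12.25

12.25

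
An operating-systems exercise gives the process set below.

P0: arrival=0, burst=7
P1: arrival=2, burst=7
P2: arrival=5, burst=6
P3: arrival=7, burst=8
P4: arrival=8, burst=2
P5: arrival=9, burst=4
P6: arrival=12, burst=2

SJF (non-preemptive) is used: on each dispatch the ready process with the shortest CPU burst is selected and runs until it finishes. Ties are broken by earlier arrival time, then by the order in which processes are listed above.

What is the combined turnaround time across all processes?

94

Schedule: | P0 0-7 | P2 7-13 | P4 13-15 | P6 15-17 | P5 17-21 | P1 21-28 | P3 28-36 |
Completion: P0=7  P1=28  P2=13  P3=36  P4=15  P5=21  P6=17
Turnaround = completion − arrival: P0=7, P1=26, P2=8, P3=29, P4=7, P5=12, P6=5
Total turnaround = 7 + 26 + 8 + 29 + 7 + 12 + 5 = 94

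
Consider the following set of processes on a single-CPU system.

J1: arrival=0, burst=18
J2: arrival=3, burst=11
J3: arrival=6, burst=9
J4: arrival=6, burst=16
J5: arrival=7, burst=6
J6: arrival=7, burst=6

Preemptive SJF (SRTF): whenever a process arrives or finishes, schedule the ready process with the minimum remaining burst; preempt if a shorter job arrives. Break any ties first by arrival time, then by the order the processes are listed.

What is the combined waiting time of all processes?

Timeline: | J1 0-3 | J2 3-7 | J5 7-13 | J6 13-19 | J2 19-26 | J3 26-35 | J1 35-50 | J4 50-66 |
Completion: J1=50  J2=26  J3=35  J4=66  J5=13  J6=19
Turnaround (C−A): J1=50  J2=23  J3=29  J4=60  J5=6  J6=12
Waiting = turnaround − burst: J1=32, J2=12, J3=20, J4=44, J5=0, J6=6
Total waiting = 32 + 12 + 20 + 44 + 0 + 6 = 114

114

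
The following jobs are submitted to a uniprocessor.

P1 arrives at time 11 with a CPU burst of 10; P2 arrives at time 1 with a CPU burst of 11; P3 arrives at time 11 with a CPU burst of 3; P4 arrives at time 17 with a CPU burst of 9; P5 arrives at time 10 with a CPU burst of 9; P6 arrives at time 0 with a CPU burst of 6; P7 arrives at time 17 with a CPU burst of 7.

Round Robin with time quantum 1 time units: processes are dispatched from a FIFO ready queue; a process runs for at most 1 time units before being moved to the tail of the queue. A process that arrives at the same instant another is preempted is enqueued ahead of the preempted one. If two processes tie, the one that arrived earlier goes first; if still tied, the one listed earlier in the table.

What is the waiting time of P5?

Schedule: | P6 0-1 | P2 1-2 | P6 2-3 | P2 3-4 | P6 4-5 | P2 5-6 | P6 6-7 | P2 7-8 | P6 8-9 | P2 9-10 | P6 10-11 | P5 11-12 | P2 12-13 | P1 13-14 | P3 14-15 | P5 15-16 | P2 16-17 | P1 17-18 | P3 18-19 | P5 19-20 | P4 20-21 | P7 21-22 | P2 22-23 | P1 23-24 | P3 24-25 | P5 25-26 | P4 26-27 | P7 27-28 | P2 28-29 | P1 29-30 | P5 30-31 | P4 31-32 | P7 32-33 | P2 33-34 | P1 34-35 | P5 35-36 | P4 36-37 | P7 37-38 | P2 38-39 | P1 39-40 | P5 40-41 | P4 41-42 | P7 42-43 | P1 43-44 | P5 44-45 | P4 45-46 | P7 46-47 | P1 47-48 | P5 48-49 | P4 49-50 | P7 50-51 | P1 51-52 | P4 52-53 | P1 53-54 | P4 54-55 |
Completion: P1=54  P2=39  P3=25  P4=55  P5=49  P6=11  P7=51
Turnaround (C−A): P1=43  P2=38  P3=14  P4=38  P5=39  P6=11  P7=34
Waiting(P5) = turnaround − burst = 39 − 9 = 30

30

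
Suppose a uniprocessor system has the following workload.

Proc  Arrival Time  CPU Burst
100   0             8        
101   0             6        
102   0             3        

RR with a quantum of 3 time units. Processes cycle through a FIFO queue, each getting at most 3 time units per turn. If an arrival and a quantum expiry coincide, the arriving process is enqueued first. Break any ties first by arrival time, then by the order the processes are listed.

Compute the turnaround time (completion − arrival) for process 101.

15

Schedule: | 100 0-3 | 101 3-6 | 102 6-9 | 100 9-12 | 101 12-15 | 100 15-17 |
Completion: 100=17  101=15  102=9
Turnaround (C−A): 100=17  101=15  102=9
Turnaround(101) = completion − arrival = 15 − 0 = 15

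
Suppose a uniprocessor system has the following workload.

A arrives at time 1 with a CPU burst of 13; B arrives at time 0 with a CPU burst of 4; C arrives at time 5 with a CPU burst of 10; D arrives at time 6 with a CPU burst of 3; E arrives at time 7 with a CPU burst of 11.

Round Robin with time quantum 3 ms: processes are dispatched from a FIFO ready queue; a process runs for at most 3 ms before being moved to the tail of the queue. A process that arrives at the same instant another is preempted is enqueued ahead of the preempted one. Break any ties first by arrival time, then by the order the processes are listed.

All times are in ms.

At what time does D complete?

Timeline: | B 0-3 | A 3-6 | B 6-7 | C 7-10 | D 10-13 | A 13-16 | E 16-19 | C 19-22 | A 22-25 | E 25-28 | C 28-31 | A 31-34 | E 34-37 | C 37-38 | A 38-39 | E 39-41 |
Completion: A=39  B=7  C=38  D=13  E=41
Turnaround (C−A): A=38  B=7  C=33  D=7  E=34

13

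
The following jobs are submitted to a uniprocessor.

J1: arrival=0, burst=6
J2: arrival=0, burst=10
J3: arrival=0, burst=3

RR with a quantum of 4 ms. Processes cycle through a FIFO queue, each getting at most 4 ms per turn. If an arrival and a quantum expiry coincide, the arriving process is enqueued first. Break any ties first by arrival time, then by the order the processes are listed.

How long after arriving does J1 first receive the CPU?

Gantt: | J1 0-4 | J2 4-8 | J3 8-11 | J1 11-13 | J2 13-19 |
Completion: J1=13  J2=19  J3=11
Turnaround (C−A): J1=13  J2=19  J3=11
Response(J1) = first start − arrival = 0 − 0 = 0

0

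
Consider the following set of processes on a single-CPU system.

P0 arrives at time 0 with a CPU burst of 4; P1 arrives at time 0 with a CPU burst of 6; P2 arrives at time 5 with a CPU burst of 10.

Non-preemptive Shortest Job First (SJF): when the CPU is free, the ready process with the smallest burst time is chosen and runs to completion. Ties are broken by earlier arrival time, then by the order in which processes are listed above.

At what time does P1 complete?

Schedule: | P0 0-4 | P1 4-10 | P2 10-20 |
Completion: P0=4  P1=10  P2=20
Turnaround (C−A): P0=4  P1=10  P2=15

10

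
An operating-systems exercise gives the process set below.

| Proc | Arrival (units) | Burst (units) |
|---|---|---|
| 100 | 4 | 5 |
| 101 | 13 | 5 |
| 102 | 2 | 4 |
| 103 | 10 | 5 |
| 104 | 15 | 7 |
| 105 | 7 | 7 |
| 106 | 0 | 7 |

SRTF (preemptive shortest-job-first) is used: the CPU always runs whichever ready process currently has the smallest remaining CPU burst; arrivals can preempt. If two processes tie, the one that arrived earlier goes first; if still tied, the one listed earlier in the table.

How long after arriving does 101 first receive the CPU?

8

Timeline: | 106 0-2 | 102 2-6 | 106 6-11 | 100 11-16 | 103 16-21 | 101 21-26 | 105 26-33 | 104 33-40 |
Completion: 100=16  101=26  102=6  103=21  104=40  105=33  106=11
Turnaround (C−A): 100=12  101=13  102=4  103=11  104=25  105=26  106=11
Response(101) = first start − arrival = 21 − 13 = 8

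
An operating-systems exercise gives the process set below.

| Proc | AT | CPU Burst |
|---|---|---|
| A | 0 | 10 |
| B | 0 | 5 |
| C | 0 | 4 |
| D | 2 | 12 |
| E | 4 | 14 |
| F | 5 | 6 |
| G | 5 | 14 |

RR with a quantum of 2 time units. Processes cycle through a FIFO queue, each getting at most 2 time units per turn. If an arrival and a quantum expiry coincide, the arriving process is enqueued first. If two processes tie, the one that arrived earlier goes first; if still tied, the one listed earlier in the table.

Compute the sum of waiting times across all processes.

235

Schedule: | A 0-2 | B 2-4 | C 4-6 | D 6-8 | A 8-10 | E 10-12 | B 12-14 | F 14-16 | G 16-18 | C 18-20 | D 20-22 | A 22-24 | E 24-26 | B 26-27 | F 27-29 | G 29-31 | D 31-33 | A 33-35 | E 35-37 | F 37-39 | G 39-41 | D 41-43 | A 43-45 | E 45-47 | G 47-49 | D 49-51 | E 51-53 | G 53-55 | D 55-57 | E 57-59 | G 59-61 | E 61-63 | G 63-65 |
Completion: A=45  B=27  C=20  D=57  E=63  F=39  G=65
Turnaround (C−A): A=45  B=27  C=20  D=55  E=59  F=34  G=60
Waiting = turnaround − burst: A=35, B=22, C=16, D=43, E=45, F=28, G=46
Total waiting = 35 + 22 + 16 + 43 + 45 + 28 + 46 = 235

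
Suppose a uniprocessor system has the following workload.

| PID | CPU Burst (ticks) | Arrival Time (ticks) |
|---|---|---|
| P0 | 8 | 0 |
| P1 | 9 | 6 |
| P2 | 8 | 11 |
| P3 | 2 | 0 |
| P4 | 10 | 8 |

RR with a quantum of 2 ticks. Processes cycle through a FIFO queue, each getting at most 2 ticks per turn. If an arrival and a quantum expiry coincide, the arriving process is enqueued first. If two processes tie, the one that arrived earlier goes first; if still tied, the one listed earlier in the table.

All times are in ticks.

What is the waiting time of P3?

2

Gantt: | P0 0-2 | P3 2-4 | P0 4-6 | P1 6-8 | P0 8-10 | P4 10-12 | P1 12-14 | P0 14-16 | P2 16-18 | P4 18-20 | P1 20-22 | P2 22-24 | P4 24-26 | P1 26-28 | P2 28-30 | P4 30-32 | P1 32-33 | P2 33-35 | P4 35-37 |
Completion: P0=16  P1=33  P2=35  P3=4  P4=37
Turnaround (C−A): P0=16  P1=27  P2=24  P3=4  P4=29
Waiting(P3) = turnaround − burst = 4 − 2 = 2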